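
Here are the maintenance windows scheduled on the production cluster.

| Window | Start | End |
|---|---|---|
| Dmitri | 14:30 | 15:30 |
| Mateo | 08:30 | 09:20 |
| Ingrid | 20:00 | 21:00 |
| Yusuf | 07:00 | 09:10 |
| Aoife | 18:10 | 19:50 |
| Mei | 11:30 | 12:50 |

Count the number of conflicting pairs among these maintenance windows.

Sorted by start: Yusuf, Mateo, Mei, Dmitri, Aoife, Ingrid.
Mateo starts before Yusuf ends → Yusuf and Mateo overlap.
Mei starts after Yusuf ends, so nothing later overlaps Yusuf either.
Mei starts after Mateo ends, so nothing later overlaps Mateo either.
Dmitri starts after Mei ends, so nothing later overlaps Mei either.
Aoife starts after Dmitri ends, so nothing later overlaps Dmitri either.
Ingrid starts after Aoife ends.
Overlapping pairs: Mateo & Yusuf — 1 in total.

1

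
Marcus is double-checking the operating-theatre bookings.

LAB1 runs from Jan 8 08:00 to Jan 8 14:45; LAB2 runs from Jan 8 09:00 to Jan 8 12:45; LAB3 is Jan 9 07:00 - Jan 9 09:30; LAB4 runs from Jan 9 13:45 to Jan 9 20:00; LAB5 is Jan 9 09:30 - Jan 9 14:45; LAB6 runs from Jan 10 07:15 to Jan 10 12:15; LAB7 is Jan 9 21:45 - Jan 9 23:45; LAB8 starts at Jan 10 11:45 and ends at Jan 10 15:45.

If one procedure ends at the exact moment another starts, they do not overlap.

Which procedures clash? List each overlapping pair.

LAB1 & LAB2, LAB4 & LAB5, LAB6 & LAB8

Check each pair: they overlap iff neither finishes before the other starts.
Sorted by start: LAB1, LAB2, LAB3, LAB5, LAB4, LAB7, LAB6, LAB8.
LAB2 starts before LAB1 ends → LAB1 and LAB2 overlap.
LAB3 starts after LAB1 ends; LAB1 is clear from here.
LAB3 starts after LAB2 ends; LAB2 is clear from here.
LAB5 starts exactly when LAB3 ends (back-to-back, no overlap); LAB3 is clear from here.
LAB4 starts before LAB5 ends → LAB5 and LAB4 overlap.
LAB7 starts after LAB5 ends; LAB5 is clear from here.
LAB7 starts after LAB4 ends; LAB4 is clear from here.
LAB6 starts after LAB7 ends; LAB7 is clear from here.
LAB8 starts before LAB6 ends → LAB6 and LAB8 overlap.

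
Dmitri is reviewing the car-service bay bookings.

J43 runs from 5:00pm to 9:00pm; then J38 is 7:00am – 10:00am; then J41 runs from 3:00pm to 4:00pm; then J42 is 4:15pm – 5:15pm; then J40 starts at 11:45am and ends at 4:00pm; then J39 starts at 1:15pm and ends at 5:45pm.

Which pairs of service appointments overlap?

Sorted by start: J38, J40, J39, J41, J42, J43.
J40 starts after J38 ends; J38 is clear from here.
J39 starts before J40 ends → J40 and J39 overlap.
J41 starts before J40 ends → J40 and J41 overlap.
J42 starts after J40 ends; J40 is clear from here.
J41 starts before J39 ends → J39 and J41 overlap.
J42 starts before J39 ends → J39 and J42 overlap.
J43 starts before J39 ends → J39 and J43 overlap.
J42 starts after J41 ends; J41 is clear from here.
J43 starts before J42 ends → J42 and J43 overlap.

J39 & J40, J39 & J41, J39 & J42, J39 & J43, J40 & J41, J42 & J43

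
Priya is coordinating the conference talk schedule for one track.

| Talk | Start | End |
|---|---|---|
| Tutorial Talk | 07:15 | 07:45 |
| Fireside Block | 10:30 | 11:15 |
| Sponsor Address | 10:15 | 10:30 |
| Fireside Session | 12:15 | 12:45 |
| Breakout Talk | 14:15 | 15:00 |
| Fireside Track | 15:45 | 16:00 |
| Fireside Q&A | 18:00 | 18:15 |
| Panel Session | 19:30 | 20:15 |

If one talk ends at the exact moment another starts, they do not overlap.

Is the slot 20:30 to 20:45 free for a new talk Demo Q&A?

Tutorial Talk: ends 07:45 at or before Demo Q&A starts 20:30 → clear.
Sponsor Address: ends 10:30 at or before Demo Q&A starts 20:30 → clear.
Fireside Block: ends 11:15 at or before Demo Q&A starts 20:30 → clear.
Fireside Session: ends 12:45 at or before Demo Q&A starts 20:30 → clear.
Breakout Talk: ends 15:00 at or before Demo Q&A starts 20:30 → clear.
Fireside Track: ends 16:00 at or before Demo Q&A starts 20:30 → clear.
Fireside Q&A: ends 18:15 at or before Demo Q&A starts 20:30 → clear.
Panel Session: ends 20:15 at or before Demo Q&A starts 20:30 → clear.

Yes — the slot is free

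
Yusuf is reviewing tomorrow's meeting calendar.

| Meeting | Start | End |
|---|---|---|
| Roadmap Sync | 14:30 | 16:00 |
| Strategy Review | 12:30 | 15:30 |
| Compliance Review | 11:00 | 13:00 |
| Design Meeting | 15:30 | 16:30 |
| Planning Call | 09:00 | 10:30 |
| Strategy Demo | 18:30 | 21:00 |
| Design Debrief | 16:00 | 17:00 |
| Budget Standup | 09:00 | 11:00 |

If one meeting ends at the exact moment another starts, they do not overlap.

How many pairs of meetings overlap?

5

Two intervals overlap when each starts before the other ends.
Sorted by start: Budget Standup, Planning Call, Compliance Review, Strategy Review, Roadmap Sync, Design Meeting, Design Debrief, Strategy Demo.
Planning Call starts before Budget Standup ends → Budget Standup and Planning Call overlap.
Compliance Review starts exactly when Budget Standup ends (back-to-back, no overlap) — done with Budget Standup.
Compliance Review starts after Planning Call ends — done with Planning Call.
Strategy Review starts before Compliance Review ends → Compliance Review and Strategy Review overlap.
Roadmap Sync starts after Compliance Review ends — done with Compliance Review.
Roadmap Sync starts before Strategy Review ends → Strategy Review and Roadmap Sync overlap.
Design Meeting starts exactly when Strategy Review ends (back-to-back, no overlap) — done with Strategy Review.
Design Meeting starts before Roadmap Sync ends → Roadmap Sync and Design Meeting overlap.
Design Debrief starts exactly when Roadmap Sync ends (back-to-back, no overlap) — done with Roadmap Sync.
Design Debrief starts before Design Meeting ends → Design Meeting and Design Debrief overlap.
Strategy Demo starts after Design Meeting ends.
Strategy Demo starts after Design Debrief ends.
Overlapping pairs: Budget Standup & Planning Call, Compliance Review & Strategy Review, Design Debrief & Design Meeting, Design Meeting & Roadmap Sync, Roadmap Sync & Strategy Review — 5 in total.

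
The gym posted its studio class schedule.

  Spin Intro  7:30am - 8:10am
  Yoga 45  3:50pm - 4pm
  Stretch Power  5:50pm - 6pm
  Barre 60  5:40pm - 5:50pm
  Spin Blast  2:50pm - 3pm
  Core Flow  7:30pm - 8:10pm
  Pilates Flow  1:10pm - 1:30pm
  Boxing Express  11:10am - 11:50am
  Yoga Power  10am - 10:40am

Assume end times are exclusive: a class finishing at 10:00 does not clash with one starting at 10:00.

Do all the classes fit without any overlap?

Sorted by start: Spin Intro, Yoga Power, Boxing Express, Pilates Flow, Spin Blast, Yoga 45, Barre 60, Stretch Power, Core Flow.
Yoga Power starts after Spin Intro ends — done with Spin Intro.
Boxing Express starts after Yoga Power ends — done with Yoga Power.
Pilates Flow starts after Boxing Express ends — done with Boxing Express.
Spin Blast starts after Pilates Flow ends — done with Pilates Flow.
Yoga 45 starts after Spin Blast ends — done with Spin Blast.
Barre 60 starts after Yoga 45 ends — done with Yoga 45.
Stretch Power starts exactly when Barre 60 ends (back-to-back, no overlap) — done with Barre 60.
Core Flow starts after Stretch Power ends.
Every pair is clear; the schedule has no overlaps.

Yes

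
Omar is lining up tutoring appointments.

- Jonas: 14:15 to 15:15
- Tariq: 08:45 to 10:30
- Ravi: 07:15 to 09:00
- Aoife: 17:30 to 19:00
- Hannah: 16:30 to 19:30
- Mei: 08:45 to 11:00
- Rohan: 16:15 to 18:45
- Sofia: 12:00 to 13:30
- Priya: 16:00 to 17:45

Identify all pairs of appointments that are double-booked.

Two intervals overlap when each starts before the other ends.
Sorted by start: Ravi, Tariq, Mei, Sofia, Jonas, Priya, Rohan, Hannah, Aoife.
Tariq starts before Ravi ends → Ravi and Tariq overlap.
Mei starts before Ravi ends → Ravi and Mei overlap.
Sofia starts after Ravi ends — done with Ravi.
Mei starts before Tariq ends → Tariq and Mei overlap.
Sofia starts after Tariq ends — done with Tariq.
Sofia starts after Mei ends — done with Mei.
Jonas starts after Sofia ends — done with Sofia.
Priya starts after Jonas ends — done with Jonas.
Rohan starts before Priya ends → Priya and Rohan overlap.
Hannah starts before Priya ends → Priya and Hannah overlap.
Aoife starts before Priya ends → Priya and Aoife overlap.
Hannah starts before Rohan ends → Rohan and Hannah overlap.
Aoife starts before Rohan ends → Rohan and Aoife overlap.
Aoife starts before Hannah ends → Hannah and Aoife overlap.

Aoife & Hannah, Aoife & Priya, Aoife & Rohan, Hannah & Priya, Hannah & Rohan, Mei & Ravi, Mei & Tariq, Priya & Rohan, Ravi & Tariq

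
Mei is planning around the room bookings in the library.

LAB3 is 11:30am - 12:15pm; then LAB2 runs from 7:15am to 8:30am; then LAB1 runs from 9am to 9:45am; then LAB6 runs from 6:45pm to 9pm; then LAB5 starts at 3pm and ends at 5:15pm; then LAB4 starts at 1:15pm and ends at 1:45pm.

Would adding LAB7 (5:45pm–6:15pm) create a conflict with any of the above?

No — it doesn't clash with anything

LAB2: ends 8:30am at or before LAB7 starts 5:45pm → clear.
LAB1: ends 9:45am at or before LAB7 starts 5:45pm → clear.
LAB3: ends 12:15pm at or before LAB7 starts 5:45pm → clear.
LAB4: ends 1:45pm at or before LAB7 starts 5:45pm → clear.
LAB5: ends 5:15pm at or before LAB7 starts 5:45pm → clear.
LAB6: starts 6:45pm at or after LAB7 ends 6:15pm → clear.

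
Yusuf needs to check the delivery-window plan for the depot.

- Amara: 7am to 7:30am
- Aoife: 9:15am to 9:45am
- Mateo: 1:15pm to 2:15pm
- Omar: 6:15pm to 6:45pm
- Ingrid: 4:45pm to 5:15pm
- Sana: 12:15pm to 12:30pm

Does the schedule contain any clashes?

No

Sorted by start: Amara, Aoife, Sana, Mateo, Ingrid, Omar.
Aoife starts after Amara ends, so nothing later overlaps Amara either.
Sana starts after Aoife ends, so nothing later overlaps Aoife either.
Mateo starts after Sana ends, so nothing later overlaps Sana either.
Ingrid starts after Mateo ends, so nothing later overlaps Mateo either.
Omar starts after Ingrid ends.
Every pair is clear; the schedule has no overlaps.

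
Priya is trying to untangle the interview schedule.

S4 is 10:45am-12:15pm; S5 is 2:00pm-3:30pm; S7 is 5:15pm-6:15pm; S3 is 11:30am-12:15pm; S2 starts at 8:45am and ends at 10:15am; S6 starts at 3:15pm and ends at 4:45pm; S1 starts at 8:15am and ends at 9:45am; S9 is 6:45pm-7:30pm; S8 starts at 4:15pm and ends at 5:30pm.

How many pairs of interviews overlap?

Sorted by start: S1, S2, S4, S3, S5, S6, S8, S7, S9.
S2 starts before S1 ends → S1 and S2 overlap.
S4 starts after S1 ends; S1 is clear from here.
S4 starts after S2 ends; S2 is clear from here.
S3 starts before S4 ends → S4 and S3 overlap.
S5 starts after S4 ends; S4 is clear from here.
S5 starts after S3 ends; S3 is clear from here.
S6 starts before S5 ends → S5 and S6 overlap.
S8 starts after S5 ends; S5 is clear from here.
S8 starts before S6 ends → S6 and S8 overlap.
S7 starts after S6 ends; S6 is clear from here.
S7 starts before S8 ends → S8 and S7 overlap.
S9 starts after S8 ends.
S9 starts after S7 ends.
Overlapping pairs: S1 & S2, S3 & S4, S5 & S6, S6 & S8, S7 & S8 — 5 in total.

5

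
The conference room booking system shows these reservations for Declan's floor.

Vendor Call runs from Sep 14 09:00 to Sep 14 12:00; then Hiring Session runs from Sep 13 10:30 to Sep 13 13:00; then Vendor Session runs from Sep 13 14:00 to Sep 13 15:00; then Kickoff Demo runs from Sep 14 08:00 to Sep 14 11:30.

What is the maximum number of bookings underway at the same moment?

Sort all start/end points and keep a running count:
Sep 13 10:30 start Hiring Session → 1
Sep 13 13:00 end Hiring Session → 0
Sep 13 14:00 start Vendor Session → 1
Sep 13 15:00 end Vendor Session → 0
Sep 14 08:00 start Kickoff Demo → 1
Sep 14 09:00 start Vendor Call → 2
Sep 14 11:30 end Kickoff Demo → 1
Sep 14 12:00 end Vendor Call → 0
Peak is 2, at Sep 14 09:00 (Kickoff Demo, Vendor Call).

2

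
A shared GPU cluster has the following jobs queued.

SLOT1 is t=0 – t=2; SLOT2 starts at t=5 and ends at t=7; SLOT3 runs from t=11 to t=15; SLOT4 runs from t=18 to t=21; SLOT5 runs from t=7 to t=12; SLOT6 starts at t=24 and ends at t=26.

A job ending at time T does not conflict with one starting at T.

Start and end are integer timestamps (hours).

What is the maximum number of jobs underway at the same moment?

Sweep the timeline, counting +1 at each start and −1 at each end (ends before starts at a tie):
t=0 start SLOT1 → 1
t=2 end SLOT1 → 0
t=5 start SLOT2 → 1
t=7 end SLOT2 → 0
t=7 start SLOT5 → 1
t=11 start SLOT3 → 2
t=12 end SLOT5 → 1
t=15 end SLOT3 → 0
t=18 start SLOT4 → 1
t=21 end SLOT4 → 0
t=24 start SLOT6 → 1
t=26 end SLOT6 → 0
Peak is 2, at t=11 (SLOT3, SLOT5).

2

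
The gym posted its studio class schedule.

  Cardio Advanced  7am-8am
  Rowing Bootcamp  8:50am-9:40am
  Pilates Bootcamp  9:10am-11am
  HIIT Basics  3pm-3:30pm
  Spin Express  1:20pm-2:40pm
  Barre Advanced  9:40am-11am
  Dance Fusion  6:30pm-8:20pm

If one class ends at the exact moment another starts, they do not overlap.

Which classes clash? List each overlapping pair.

Sorted by start: Cardio Advanced, Rowing Bootcamp, Pilates Bootcamp, Barre Advanced, Spin Express, HIIT Basics, Dance Fusion.
Rowing Bootcamp starts after Cardio Advanced ends, so nothing later overlaps Cardio Advanced either.
Pilates Bootcamp starts before Rowing Bootcamp ends → Rowing Bootcamp and Pilates Bootcamp overlap.
Barre Advanced starts exactly when Rowing Bootcamp ends (back-to-back, no overlap), so nothing later overlaps Rowing Bootcamp either.
Barre Advanced starts before Pilates Bootcamp ends → Pilates Bootcamp and Barre Advanced overlap.
Spin Express starts after Pilates Bootcamp ends, so nothing later overlaps Pilates Bootcamp either.
Spin Express starts after Barre Advanced ends, so nothing later overlaps Barre Advanced either.
HIIT Basics starts after Spin Express ends, so nothing later overlaps Spin Express either.
Dance Fusion starts after HIIT Basics ends.

Barre Advanced & Pilates Bootcamp, Pilates Bootcamp & Rowing Bootcamp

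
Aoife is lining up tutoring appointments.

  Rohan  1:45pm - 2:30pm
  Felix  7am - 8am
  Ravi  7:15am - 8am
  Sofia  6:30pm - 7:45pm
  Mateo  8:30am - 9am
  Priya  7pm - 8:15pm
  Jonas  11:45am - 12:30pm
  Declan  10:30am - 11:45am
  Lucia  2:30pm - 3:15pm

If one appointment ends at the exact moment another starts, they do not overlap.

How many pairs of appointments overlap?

Sorted by start: Felix, Ravi, Mateo, Declan, Jonas, Rohan, Lucia, Sofia, Priya.
Ravi starts before Felix ends → Felix and Ravi overlap.
Mateo starts after Felix ends — done with Felix.
Mateo starts after Ravi ends — done with Ravi.
Declan starts after Mateo ends — done with Mateo.
Jonas starts exactly when Declan ends (back-to-back, no overlap) — done with Declan.
Rohan starts after Jonas ends — done with Jonas.
Lucia starts exactly when Rohan ends (back-to-back, no overlap) — done with Rohan.
Sofia starts after Lucia ends — done with Lucia.
Priya starts before Sofia ends → Sofia and Priya overlap.
Overlapping pairs: Felix & Ravi, Priya & Sofia — 2 in total.

2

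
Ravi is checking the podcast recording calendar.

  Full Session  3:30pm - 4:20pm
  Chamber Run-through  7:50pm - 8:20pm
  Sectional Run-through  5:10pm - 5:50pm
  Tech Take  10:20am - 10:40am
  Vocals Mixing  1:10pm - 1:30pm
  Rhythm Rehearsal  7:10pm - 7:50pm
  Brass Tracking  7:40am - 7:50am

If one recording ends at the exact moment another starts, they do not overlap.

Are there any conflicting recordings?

No

Sorted by start: Brass Tracking, Tech Take, Vocals Mixing, Full Session, Sectional Run-through, Rhythm Rehearsal, Chamber Run-through.
Tech Take starts after Brass Tracking ends, so nothing later overlaps Brass Tracking either.
Vocals Mixing starts after Tech Take ends, so nothing later overlaps Tech Take either.
Full Session starts after Vocals Mixing ends, so nothing later overlaps Vocals Mixing either.
Sectional Run-through starts after Full Session ends, so nothing later overlaps Full Session either.
Rhythm Rehearsal starts after Sectional Run-through ends, so nothing later overlaps Sectional Run-through either.
Chamber Run-through starts exactly when Rhythm Rehearsal ends (back-to-back, no overlap).
Every pair is clear; the schedule has no overlaps.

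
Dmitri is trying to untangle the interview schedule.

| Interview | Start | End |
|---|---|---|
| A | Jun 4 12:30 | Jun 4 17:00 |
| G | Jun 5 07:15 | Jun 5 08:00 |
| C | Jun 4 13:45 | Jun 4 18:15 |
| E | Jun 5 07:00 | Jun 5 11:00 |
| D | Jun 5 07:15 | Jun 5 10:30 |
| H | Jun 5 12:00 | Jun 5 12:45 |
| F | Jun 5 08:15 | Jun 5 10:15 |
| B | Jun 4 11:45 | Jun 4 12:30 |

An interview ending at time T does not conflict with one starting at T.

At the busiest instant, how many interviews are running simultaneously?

3

Walk through starts and ends in time order (an end at T is processed before a start at T):
Jun 4 11:45 start B → 1
Jun 4 12:30 end B → 0
Jun 4 12:30 start A → 1
Jun 4 13:45 start C → 2
Jun 4 17:00 end A → 1
Jun 4 18:15 end C → 0
Jun 5 07:00 start E → 1
Jun 5 07:15 start D → 2
Jun 5 07:15 start G → 3
Jun 5 08:00 end G → 2
Jun 5 08:15 start F → 3
Jun 5 10:15 end F → 2
Jun 5 10:30 end D → 1
Jun 5 11:00 end E → 0
Jun 5 12:00 start H → 1
Jun 5 12:45 end H → 0
Peak is 3, at Jun 5 07:15 (D, E, G).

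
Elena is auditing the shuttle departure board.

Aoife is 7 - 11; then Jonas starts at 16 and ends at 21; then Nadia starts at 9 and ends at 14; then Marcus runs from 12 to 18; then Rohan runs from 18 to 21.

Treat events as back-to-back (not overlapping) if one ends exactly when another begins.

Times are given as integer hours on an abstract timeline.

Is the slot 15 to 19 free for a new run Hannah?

No — it overlaps Jonas, Marcus, Rohan

Aoife: ends 11 at or before Hannah starts 15 → clear.
Nadia: ends 14 at or before Hannah starts 15 → clear.
Marcus: starts 12 before Hannah ends 19, and ends 18 after Hannah starts 15 → overlap.
Jonas: starts 16 before Hannah ends 19, and ends 21 after Hannah starts 15 → overlap.
Rohan: starts 18 before Hannah ends 19, and ends 21 after Hannah starts 15 → overlap.
Hannah overlaps Rohan, Jonas, Marcus.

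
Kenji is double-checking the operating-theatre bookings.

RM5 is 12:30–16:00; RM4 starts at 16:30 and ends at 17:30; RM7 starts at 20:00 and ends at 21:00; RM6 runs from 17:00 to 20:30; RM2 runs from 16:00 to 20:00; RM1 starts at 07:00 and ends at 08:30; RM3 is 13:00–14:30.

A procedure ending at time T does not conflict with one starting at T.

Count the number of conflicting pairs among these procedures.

5

Check each pair: they overlap iff neither finishes before the other starts.
Sorted by start: RM1, RM5, RM3, RM2, RM4, RM6, RM7.
RM5 starts after RM1 ends, so nothing later overlaps RM1 either.
RM3 starts before RM5 ends → RM5 and RM3 overlap.
RM2 starts exactly when RM5 ends (back-to-back, no overlap), so nothing later overlaps RM5 either.
RM2 starts after RM3 ends, so nothing later overlaps RM3 either.
RM4 starts before RM2 ends → RM2 and RM4 overlap.
RM6 starts before RM2 ends → RM2 and RM6 overlap.
RM7 starts exactly when RM2 ends (back-to-back, no overlap).
RM6 starts before RM4 ends → RM4 and RM6 overlap.
RM7 starts after RM4 ends.
RM7 starts before RM6 ends → RM6 and RM7 overlap.
Overlapping pairs: RM2 & RM4, RM2 & RM6, RM3 & RM5, RM4 & RM6, RM6 & RM7 — 5 in total.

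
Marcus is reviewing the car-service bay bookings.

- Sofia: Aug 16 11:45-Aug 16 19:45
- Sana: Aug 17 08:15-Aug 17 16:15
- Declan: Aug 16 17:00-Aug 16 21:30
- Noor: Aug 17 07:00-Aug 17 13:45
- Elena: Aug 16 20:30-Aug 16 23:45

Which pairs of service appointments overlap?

Sorted by start: Sofia, Declan, Elena, Noor, Sana.
Declan starts before Sofia ends → Sofia and Declan overlap.
Elena starts after Sofia ends — done with Sofia.
Elena starts before Declan ends → Declan and Elena overlap.
Noor starts after Declan ends — done with Declan.
Noor starts after Elena ends — done with Elena.
Sana starts before Noor ends → Noor and Sana overlap.

Declan & Elena, Declan & Sofia, Noor & Sana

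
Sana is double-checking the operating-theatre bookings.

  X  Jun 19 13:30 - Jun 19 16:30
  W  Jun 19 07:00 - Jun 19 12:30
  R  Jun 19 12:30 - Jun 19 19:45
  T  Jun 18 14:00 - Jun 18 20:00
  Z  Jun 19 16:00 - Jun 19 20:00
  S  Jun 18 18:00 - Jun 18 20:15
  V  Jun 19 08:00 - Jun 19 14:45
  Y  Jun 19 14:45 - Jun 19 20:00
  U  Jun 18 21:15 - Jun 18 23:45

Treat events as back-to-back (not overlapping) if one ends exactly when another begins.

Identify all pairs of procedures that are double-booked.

Sorted by start: T, S, U, W, V, R, X, Y, Z.
S starts before T ends → T and S overlap.
U starts after T ends, so T has no further overlaps.
U starts after S ends, so S has no further overlaps.
W starts after U ends, so U has no further overlaps.
V starts before W ends → W and V overlap.
R starts exactly when W ends (back-to-back, no overlap), so W has no further overlaps.
R starts before V ends → V and R overlap.
X starts before V ends → V and X overlap.
Y starts exactly when V ends (back-to-back, no overlap), so V has no further overlaps.
X starts before R ends → R and X overlap.
Y starts before R ends → R and Y overlap.
Z starts before R ends → R and Z overlap.
Y starts before X ends → X and Y overlap.
Z starts before X ends → X and Z overlap.
Z starts before Y ends → Y and Z overlap.

R & V, R & X, R & Y, R & Z, S & T, V & W, V & X, X & Y, X & Z, Y & Z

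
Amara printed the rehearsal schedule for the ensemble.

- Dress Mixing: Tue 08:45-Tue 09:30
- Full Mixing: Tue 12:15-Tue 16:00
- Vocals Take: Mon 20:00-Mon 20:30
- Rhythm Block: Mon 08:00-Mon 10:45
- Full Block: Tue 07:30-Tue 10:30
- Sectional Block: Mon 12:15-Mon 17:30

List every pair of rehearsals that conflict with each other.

Dress Mixing & Full Block

Sorted by start: Rhythm Block, Sectional Block, Vocals Take, Full Block, Dress Mixing, Full Mixing.
Sectional Block starts after Rhythm Block ends — done with Rhythm Block.
Vocals Take starts after Sectional Block ends — done with Sectional Block.
Full Block starts after Vocals Take ends — done with Vocals Take.
Dress Mixing starts before Full Block ends → Full Block and Dress Mixing overlap.
Full Mixing starts after Full Block ends.
Full Mixing starts after Dress Mixing ends.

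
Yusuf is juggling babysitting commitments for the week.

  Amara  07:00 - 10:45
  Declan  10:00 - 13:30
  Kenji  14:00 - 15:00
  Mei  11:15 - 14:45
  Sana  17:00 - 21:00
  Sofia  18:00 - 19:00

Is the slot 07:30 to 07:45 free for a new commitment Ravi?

No — it overlaps Amara

Amara: starts 07:00 before Ravi ends 07:45, and ends 10:45 after Ravi starts 07:30 → overlap.
Declan: starts 10:00 at or after Ravi ends 07:45 → clear.
Mei: starts 11:15 at or after Ravi ends 07:45 → clear.
Kenji: starts 14:00 at or after Ravi ends 07:45 → clear.
Sana: starts 17:00 at or after Ravi ends 07:45 → clear.
Sofia: starts 18:00 at or after Ravi ends 07:45 → clear.
Ravi overlaps Amara.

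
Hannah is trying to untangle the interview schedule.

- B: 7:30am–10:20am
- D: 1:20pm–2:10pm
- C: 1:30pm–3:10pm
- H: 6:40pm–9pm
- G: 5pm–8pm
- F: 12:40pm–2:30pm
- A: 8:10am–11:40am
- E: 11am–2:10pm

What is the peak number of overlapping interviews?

Sweep the timeline, counting +1 at each start and −1 at each end (ends before starts at a tie):
7:30am start B → 1
8:10am start A → 2
10:20am end B → 1
11am start E → 2
11:40am end A → 1
12:40pm start F → 2
1:20pm start D → 3
1:30pm start C → 4
2:10pm end D → 3
2:10pm end E → 2
2:30pm end F → 1
3:10pm end C → 0
5pm start G → 1
6:40pm start H → 2
8pm end G → 1
9pm end H → 0
Peak is 4, at 1:30pm (C, D, E, F).

4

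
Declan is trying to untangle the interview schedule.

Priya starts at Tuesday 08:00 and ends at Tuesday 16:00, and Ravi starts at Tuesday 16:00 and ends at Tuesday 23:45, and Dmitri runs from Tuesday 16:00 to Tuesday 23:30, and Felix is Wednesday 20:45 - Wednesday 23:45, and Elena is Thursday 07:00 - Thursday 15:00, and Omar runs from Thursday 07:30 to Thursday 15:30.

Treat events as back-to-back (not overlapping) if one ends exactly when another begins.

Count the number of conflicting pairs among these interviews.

2

Two intervals overlap when each starts before the other ends.
Sorted by start: Priya, Ravi, Dmitri, Felix, Elena, Omar.
Ravi starts exactly when Priya ends (back-to-back, no overlap) — done with Priya.
Dmitri starts before Ravi ends → Ravi and Dmitri overlap.
Felix starts after Ravi ends — done with Ravi.
Felix starts after Dmitri ends — done with Dmitri.
Elena starts after Felix ends — done with Felix.
Omar starts before Elena ends → Elena and Omar overlap.
Overlapping pairs: Dmitri & Ravi, Elena & Omar — 2 in total.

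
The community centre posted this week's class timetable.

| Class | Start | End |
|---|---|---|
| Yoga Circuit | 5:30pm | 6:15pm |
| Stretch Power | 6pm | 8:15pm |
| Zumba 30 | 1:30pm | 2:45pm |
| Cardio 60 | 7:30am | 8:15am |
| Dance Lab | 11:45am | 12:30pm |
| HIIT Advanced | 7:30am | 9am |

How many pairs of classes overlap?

Check each pair: they overlap iff neither finishes before the other starts.
Sorted by start: HIIT Advanced, Cardio 60, Dance Lab, Zumba 30, Yoga Circuit, Stretch Power.
Cardio 60 starts before HIIT Advanced ends → HIIT Advanced and Cardio 60 overlap.
Dance Lab starts after HIIT Advanced ends; HIIT Advanced is clear from here.
Dance Lab starts after Cardio 60 ends; Cardio 60 is clear from here.
Zumba 30 starts after Dance Lab ends; Dance Lab is clear from here.
Yoga Circuit starts after Zumba 30 ends; Zumba 30 is clear from here.
Stretch Power starts before Yoga Circuit ends → Yoga Circuit and Stretch Power overlap.
Overlapping pairs: Cardio 60 & HIIT Advanced, Stretch Power & Yoga Circuit — 2 in total.

2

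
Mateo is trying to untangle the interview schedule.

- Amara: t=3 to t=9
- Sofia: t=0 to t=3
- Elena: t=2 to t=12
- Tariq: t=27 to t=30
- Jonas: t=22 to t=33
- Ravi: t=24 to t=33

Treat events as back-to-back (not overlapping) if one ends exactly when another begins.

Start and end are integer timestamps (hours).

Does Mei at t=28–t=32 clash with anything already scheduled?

Yes — it overlaps Jonas, Ravi, Tariq

Sofia: ends t=3 at or before Mei starts t=28 → clear.
Elena: ends t=12 at or before Mei starts t=28 → clear.
Amara: ends t=9 at or before Mei starts t=28 → clear.
Jonas: starts t=22 before Mei ends t=32, and ends t=33 after Mei starts t=28 → overlap.
Ravi: starts t=24 before Mei ends t=32, and ends t=33 after Mei starts t=28 → overlap.
Tariq: starts t=27 before Mei ends t=32, and ends t=30 after Mei starts t=28 → overlap.
Mei overlaps Jonas, Ravi, Tariq.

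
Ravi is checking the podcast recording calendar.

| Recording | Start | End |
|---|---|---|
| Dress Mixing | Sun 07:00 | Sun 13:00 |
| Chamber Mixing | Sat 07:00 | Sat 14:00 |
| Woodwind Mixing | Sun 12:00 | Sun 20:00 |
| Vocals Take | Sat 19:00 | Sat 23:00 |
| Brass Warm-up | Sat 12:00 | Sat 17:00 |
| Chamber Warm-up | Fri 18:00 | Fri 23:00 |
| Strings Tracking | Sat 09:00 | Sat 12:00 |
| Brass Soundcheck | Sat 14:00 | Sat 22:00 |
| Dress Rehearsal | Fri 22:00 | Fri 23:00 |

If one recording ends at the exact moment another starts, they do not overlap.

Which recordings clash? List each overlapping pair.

Sorted by start: Chamber Warm-up, Dress Rehearsal, Chamber Mixing, Strings Tracking, Brass Warm-up, Brass Soundcheck, Vocals Take, Dress Mixing, Woodwind Mixing.
Dress Rehearsal starts before Chamber Warm-up ends → Chamber Warm-up and Dress Rehearsal overlap.
Chamber Mixing starts after Chamber Warm-up ends — done with Chamber Warm-up.
Chamber Mixing starts after Dress Rehearsal ends — done with Dress Rehearsal.
Strings Tracking starts before Chamber Mixing ends → Chamber Mixing and Strings Tracking overlap.
Brass Warm-up starts before Chamber Mixing ends → Chamber Mixing and Brass Warm-up overlap.
Brass Soundcheck starts exactly when Chamber Mixing ends (back-to-back, no overlap) — done with Chamber Mixing.
Brass Warm-up starts exactly when Strings Tracking ends (back-to-back, no overlap) — done with Strings Tracking.
Brass Soundcheck starts before Brass Warm-up ends → Brass Warm-up and Brass Soundcheck overlap.
Vocals Take starts after Brass Warm-up ends — done with Brass Warm-up.
Vocals Take starts before Brass Soundcheck ends → Brass Soundcheck and Vocals Take overlap.
Dress Mixing starts after Brass Soundcheck ends — done with Brass Soundcheck.
Dress Mixing starts after Vocals Take ends — done with Vocals Take.
Woodwind Mixing starts before Dress Mixing ends → Dress Mixing and Woodwind Mixing overlap.

Brass Soundcheck & Brass Warm-up, Brass Soundcheck & Vocals Take, Brass Warm-up & Chamber Mixing, Chamber Mixing & Strings Tracking, Chamber Warm-up & Dress Rehearsal, Dress Mixing & Woodwind Mixing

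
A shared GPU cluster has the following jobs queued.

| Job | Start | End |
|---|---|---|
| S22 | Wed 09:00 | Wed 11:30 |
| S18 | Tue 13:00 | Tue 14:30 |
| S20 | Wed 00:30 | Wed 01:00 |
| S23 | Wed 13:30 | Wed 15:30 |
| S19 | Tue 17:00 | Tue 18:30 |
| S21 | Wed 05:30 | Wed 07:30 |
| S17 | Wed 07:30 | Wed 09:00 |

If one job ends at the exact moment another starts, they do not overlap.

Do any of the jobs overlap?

Check each pair: they overlap iff neither finishes before the other starts.
Sorted by start: S18, S19, S20, S21, S17, S22, S23.
S19 starts after S18 ends — done with S18.
S20 starts after S19 ends — done with S19.
S21 starts after S20 ends — done with S20.
S17 starts exactly when S21 ends (back-to-back, no overlap) — done with S21.
S22 starts exactly when S17 ends (back-to-back, no overlap) — done with S17.
S23 starts after S22 ends.
Every pair is clear; the schedule has no overlaps.

No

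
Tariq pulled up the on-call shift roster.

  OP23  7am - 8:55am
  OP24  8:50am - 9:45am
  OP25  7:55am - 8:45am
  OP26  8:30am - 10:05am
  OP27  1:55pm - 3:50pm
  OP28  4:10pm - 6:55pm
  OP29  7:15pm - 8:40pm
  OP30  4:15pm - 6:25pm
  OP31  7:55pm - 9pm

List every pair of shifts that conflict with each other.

OP23 & OP24, OP23 & OP25, OP23 & OP26, OP24 & OP26, OP25 & OP26, OP28 & OP30, OP29 & OP31

Sorted by start: OP23, OP25, OP26, OP24, OP27, OP28, OP30, OP29, OP31.
OP25 starts before OP23 ends → OP23 and OP25 overlap.
OP26 starts before OP23 ends → OP23 and OP26 overlap.
OP24 starts before OP23 ends → OP23 and OP24 overlap.
OP27 starts after OP23 ends; OP23 is clear from here.
OP26 starts before OP25 ends → OP25 and OP26 overlap.
OP24 starts after OP25 ends; OP25 is clear from here.
OP24 starts before OP26 ends → OP26 and OP24 overlap.
OP27 starts after OP26 ends; OP26 is clear from here.
OP27 starts after OP24 ends; OP24 is clear from here.
OP28 starts after OP27 ends; OP27 is clear from here.
OP30 starts before OP28 ends → OP28 and OP30 overlap.
OP29 starts after OP28 ends; OP28 is clear from here.
OP29 starts after OP30 ends; OP30 is clear from here.
OP31 starts before OP29 ends → OP29 and OP31 overlap.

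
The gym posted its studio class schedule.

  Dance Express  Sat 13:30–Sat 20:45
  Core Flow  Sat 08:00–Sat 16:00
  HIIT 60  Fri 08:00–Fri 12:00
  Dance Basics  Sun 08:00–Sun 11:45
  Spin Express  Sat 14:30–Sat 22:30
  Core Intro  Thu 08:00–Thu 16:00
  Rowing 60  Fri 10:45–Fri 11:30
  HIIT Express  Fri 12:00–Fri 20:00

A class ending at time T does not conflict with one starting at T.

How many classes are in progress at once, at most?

Sweep the timeline, counting +1 at each start and −1 at each end (ends before starts at a tie):
Thu 08:00 start Core Intro → 1
Thu 16:00 end Core Intro → 0
Fri 08:00 start HIIT 60 → 1
Fri 10:45 start Rowing 60 → 2
Fri 11:30 end Rowing 60 → 1
Fri 12:00 end HIIT 60 → 0
Fri 12:00 start HIIT Express → 1
Fri 20:00 end HIIT Express → 0
Sat 08:00 start Core Flow → 1
Sat 13:30 start Dance Express → 2
Sat 14:30 start Spin Express → 3
Sat 16:00 end Core Flow → 2
Sat 20:45 end Dance Express → 1
Sat 22:30 end Spin Express → 0
Sun 08:00 start Dance Basics → 1
Sun 11:45 end Dance Basics → 0
Peak is 3, at Sat 14:30 (Core Flow, Dance Express, Spin Express).

3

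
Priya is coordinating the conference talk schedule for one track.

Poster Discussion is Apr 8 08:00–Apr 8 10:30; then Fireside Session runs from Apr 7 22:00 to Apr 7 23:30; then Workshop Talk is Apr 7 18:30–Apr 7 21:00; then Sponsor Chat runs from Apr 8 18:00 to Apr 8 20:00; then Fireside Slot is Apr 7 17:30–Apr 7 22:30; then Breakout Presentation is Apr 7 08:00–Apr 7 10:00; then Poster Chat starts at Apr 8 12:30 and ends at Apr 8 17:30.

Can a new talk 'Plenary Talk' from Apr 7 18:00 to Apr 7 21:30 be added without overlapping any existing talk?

Breakout Presentation: ends Apr 7 10:00 at or before Plenary Talk starts Apr 7 18:00 → clear.
Fireside Slot: starts Apr 7 17:30 before Plenary Talk ends Apr 7 21:30, and ends Apr 7 22:30 after Plenary Talk starts Apr 7 18:00 → overlap.
Workshop Talk: starts Apr 7 18:30 before Plenary Talk ends Apr 7 21:30, and ends Apr 7 21:00 after Plenary Talk starts Apr 7 18:00 → overlap.
Fireside Session: starts Apr 7 22:00 at or after Plenary Talk ends Apr 7 21:30 → clear.
Poster Discussion: starts Apr 8 08:00 at or after Plenary Talk ends Apr 7 21:30 → clear.
Poster Chat: starts Apr 8 12:30 at or after Plenary Talk ends Apr 7 21:30 → clear.
Sponsor Chat: starts Apr 8 18:00 at or after Plenary Talk ends Apr 7 21:30 → clear.
Plenary Talk overlaps Fireside Slot, Workshop Talk.

No — it overlaps Fireside Slot, Workshop Talk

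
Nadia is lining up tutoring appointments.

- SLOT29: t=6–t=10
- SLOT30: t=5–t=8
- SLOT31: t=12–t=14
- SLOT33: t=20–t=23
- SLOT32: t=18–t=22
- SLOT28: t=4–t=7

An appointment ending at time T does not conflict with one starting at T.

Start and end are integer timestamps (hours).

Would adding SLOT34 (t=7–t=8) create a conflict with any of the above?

SLOT28: ends t=7 at or before SLOT34 starts t=7 → clear.
SLOT30: starts t=5 before SLOT34 ends t=8, and ends t=8 after SLOT34 starts t=7 → overlap.
SLOT29: starts t=6 before SLOT34 ends t=8, and ends t=10 after SLOT34 starts t=7 → overlap.
SLOT31: starts t=12 at or after SLOT34 ends t=8 → clear.
SLOT32: starts t=18 at or after SLOT34 ends t=8 → clear.
SLOT33: starts t=20 at or after SLOT34 ends t=8 → clear.
SLOT34 overlaps SLOT29, SLOT30.

Yes — it overlaps SLOT29, SLOT30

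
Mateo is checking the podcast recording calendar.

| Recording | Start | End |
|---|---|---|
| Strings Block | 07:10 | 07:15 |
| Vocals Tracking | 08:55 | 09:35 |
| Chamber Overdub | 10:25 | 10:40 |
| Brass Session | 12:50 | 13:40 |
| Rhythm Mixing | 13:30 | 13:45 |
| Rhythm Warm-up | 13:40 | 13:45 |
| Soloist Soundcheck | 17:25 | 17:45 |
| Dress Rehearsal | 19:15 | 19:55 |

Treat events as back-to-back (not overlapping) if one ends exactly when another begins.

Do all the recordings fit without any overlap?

No

Sorted by start: Strings Block, Vocals Tracking, Chamber Overdub, Brass Session, Rhythm Mixing, Rhythm Warm-up, Soloist Soundcheck, Dress Rehearsal.
Vocals Tracking starts after Strings Block ends — done with Strings Block.
Chamber Overdub starts after Vocals Tracking ends — done with Vocals Tracking.
Brass Session starts after Chamber Overdub ends — done with Chamber Overdub.
Rhythm Mixing starts before Brass Session ends → Brass Session and Rhythm Mixing overlap.
That's a conflict, so the schedule is not conflict-free.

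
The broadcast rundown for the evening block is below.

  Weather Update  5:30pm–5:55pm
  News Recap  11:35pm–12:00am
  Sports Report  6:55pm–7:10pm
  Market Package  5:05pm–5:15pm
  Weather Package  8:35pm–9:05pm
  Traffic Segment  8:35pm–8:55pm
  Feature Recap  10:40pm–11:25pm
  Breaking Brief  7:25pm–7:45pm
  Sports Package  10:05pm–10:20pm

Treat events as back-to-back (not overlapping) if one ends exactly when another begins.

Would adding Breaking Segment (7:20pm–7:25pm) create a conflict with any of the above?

Market Package: ends 5:15pm at or before Breaking Segment starts 7:20pm → clear.
Weather Update: ends 5:55pm at or before Breaking Segment starts 7:20pm → clear.
Sports Report: ends 7:10pm at or before Breaking Segment starts 7:20pm → clear.
Breaking Brief: starts 7:25pm at or after Breaking Segment ends 7:25pm → clear.
Weather Package: starts 8:35pm at or after Breaking Segment ends 7:25pm → clear.
Traffic Segment: starts 8:35pm at or after Breaking Segment ends 7:25pm → clear.
Sports Package: starts 10:05pm at or after Breaking Segment ends 7:25pm → clear.
Feature Recap: starts 10:40pm at or after Breaking Segment ends 7:25pm → clear.
News Recap: starts 11:35pm at or after Breaking Segment ends 7:25pm → clear.

No — it doesn't clash with anything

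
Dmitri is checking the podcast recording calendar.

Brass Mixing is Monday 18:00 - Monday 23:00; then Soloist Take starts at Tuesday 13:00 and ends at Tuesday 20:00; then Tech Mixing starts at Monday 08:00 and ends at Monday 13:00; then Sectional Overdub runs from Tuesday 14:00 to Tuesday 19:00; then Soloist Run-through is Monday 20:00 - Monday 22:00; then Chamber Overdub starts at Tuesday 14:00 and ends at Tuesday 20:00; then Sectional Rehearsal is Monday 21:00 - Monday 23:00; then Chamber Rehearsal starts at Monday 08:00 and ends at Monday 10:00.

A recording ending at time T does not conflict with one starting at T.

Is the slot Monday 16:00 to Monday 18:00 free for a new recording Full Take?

Yes — the slot is free

Tech Mixing: ends Monday 13:00 at or before Full Take starts Monday 16:00 → clear.
Chamber Rehearsal: ends Monday 10:00 at or before Full Take starts Monday 16:00 → clear.
Brass Mixing: starts Monday 18:00 at or after Full Take ends Monday 18:00 → clear.
Soloist Run-through: starts Monday 20:00 at or after Full Take ends Monday 18:00 → clear.
Sectional Rehearsal: starts Monday 21:00 at or after Full Take ends Monday 18:00 → clear.
Soloist Take: starts Tuesday 13:00 at or after Full Take ends Monday 18:00 → clear.
Chamber Overdub: starts Tuesday 14:00 at or after Full Take ends Monday 18:00 → clear.
Sectional Overdub: starts Tuesday 14:00 at or after Full Take ends Monday 18:00 → clear.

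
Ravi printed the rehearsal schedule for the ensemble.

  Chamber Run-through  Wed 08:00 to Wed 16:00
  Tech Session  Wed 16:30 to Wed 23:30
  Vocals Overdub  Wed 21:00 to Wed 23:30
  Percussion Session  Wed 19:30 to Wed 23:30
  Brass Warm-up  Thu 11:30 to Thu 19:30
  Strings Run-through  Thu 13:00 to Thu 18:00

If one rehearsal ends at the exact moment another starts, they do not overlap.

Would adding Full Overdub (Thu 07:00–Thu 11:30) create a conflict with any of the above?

Chamber Run-through: ends Wed 16:00 at or before Full Overdub starts Thu 07:00 → clear.
Tech Session: ends Wed 23:30 at or before Full Overdub starts Thu 07:00 → clear.
Percussion Session: ends Wed 23:30 at or before Full Overdub starts Thu 07:00 → clear.
Vocals Overdub: ends Wed 23:30 at or before Full Overdub starts Thu 07:00 → clear.
Brass Warm-up: starts Thu 11:30 at or after Full Overdub ends Thu 11:30 → clear.
Strings Run-through: starts Thu 13:00 at or after Full Overdub ends Thu 11:30 → clear.

No — it doesn't clash with anything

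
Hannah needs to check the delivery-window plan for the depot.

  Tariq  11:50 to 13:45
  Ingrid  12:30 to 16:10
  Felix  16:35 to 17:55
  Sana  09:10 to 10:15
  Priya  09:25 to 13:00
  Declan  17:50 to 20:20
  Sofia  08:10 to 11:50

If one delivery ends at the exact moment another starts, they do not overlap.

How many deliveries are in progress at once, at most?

Walk through starts and ends in time order (an end at T is processed before a start at T):
08:10 start Sofia → 1
09:10 start Sana → 2
09:25 start Priya → 3
10:15 end Sana → 2
11:50 end Sofia → 1
11:50 start Tariq → 2
12:30 start Ingrid → 3
13:00 end Priya → 2
13:45 end Tariq → 1
16:10 end Ingrid → 0
16:35 start Felix → 1
17:50 start Declan → 2
17:55 end Felix → 1
20:20 end Declan → 0
Peak is 3, at 09:25 (Priya, Sana, Sofia).

3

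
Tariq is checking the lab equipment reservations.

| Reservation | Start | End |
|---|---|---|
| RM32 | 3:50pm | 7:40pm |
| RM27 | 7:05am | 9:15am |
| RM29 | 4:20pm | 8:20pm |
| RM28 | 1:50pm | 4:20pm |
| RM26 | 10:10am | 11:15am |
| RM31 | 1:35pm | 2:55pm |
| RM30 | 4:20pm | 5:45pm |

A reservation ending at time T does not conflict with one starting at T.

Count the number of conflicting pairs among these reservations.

5

Two intervals overlap when each starts before the other ends.
Sorted by start: RM27, RM26, RM31, RM28, RM32, RM29, RM30.
RM26 starts after RM27 ends, so nothing later overlaps RM27 either.
RM31 starts after RM26 ends, so nothing later overlaps RM26 either.
RM28 starts before RM31 ends → RM31 and RM28 overlap.
RM32 starts after RM31 ends, so nothing later overlaps RM31 either.
RM32 starts before RM28 ends → RM28 and RM32 overlap.
RM29 starts exactly when RM28 ends (back-to-back, no overlap), so nothing later overlaps RM28 either.
RM29 starts before RM32 ends → RM32 and RM29 overlap.
RM30 starts before RM32 ends → RM32 and RM30 overlap.
RM30 starts before RM29 ends → RM29 and RM30 overlap.
Overlapping pairs: RM28 & RM31, RM28 & RM32, RM29 & RM30, RM29 & RM32, RM30 & RM32 — 5 in total.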